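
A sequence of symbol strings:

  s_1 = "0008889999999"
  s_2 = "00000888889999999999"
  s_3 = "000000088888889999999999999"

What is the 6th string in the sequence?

Term n consists of 2n-1 0's, followed by 2n-1 8's, followed by 3n+1 9's, where the shown terms are n = 2, 3, 4.
For term 6, n = 7, so the run lengths are 13, 13, 22.

000000000000088888888888889999999999999999999999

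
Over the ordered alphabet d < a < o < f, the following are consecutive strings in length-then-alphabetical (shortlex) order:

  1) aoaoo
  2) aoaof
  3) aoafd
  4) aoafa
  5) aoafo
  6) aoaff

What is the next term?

Treat aoaff as a base-4 numeral over the given alphabet and add one, carrying through any trailing f's.

aoodd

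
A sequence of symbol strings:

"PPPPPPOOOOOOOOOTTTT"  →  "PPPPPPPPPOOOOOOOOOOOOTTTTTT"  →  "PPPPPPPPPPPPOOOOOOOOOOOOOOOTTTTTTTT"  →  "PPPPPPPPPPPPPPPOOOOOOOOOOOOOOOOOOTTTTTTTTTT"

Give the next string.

Each string has the form P^{3n} O^{3n+3} T^{2n}, where the shown terms are n = 2, 3, 4, 5.
At n = 6 the blocks have lengths 18, 21, 12.

PPPPPPPPPPPPPPPPPPOOOOOOOOOOOOOOOOOOOOOTTTTTTTTTTTT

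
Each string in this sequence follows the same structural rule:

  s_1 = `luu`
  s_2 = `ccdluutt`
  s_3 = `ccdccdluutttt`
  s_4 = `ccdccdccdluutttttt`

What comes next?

Each term wraps the previous one in ccd on the left and tt on the right.
One more step from ccdccdccdluutttttt gives the answer.

ccdccdccdccdluutttttttt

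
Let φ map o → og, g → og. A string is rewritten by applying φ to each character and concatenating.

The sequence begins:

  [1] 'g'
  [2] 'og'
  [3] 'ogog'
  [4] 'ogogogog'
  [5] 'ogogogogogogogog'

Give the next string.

Applying the rule to each of the 16 symbols of ogogogogogogogog gives the pieces og og og og og og og og og og og og og og og og, which concatenate to the answer.

ogogogogogogogogogogogogogogogog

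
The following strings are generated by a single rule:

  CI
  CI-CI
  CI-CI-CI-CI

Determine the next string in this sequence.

CI-CI-CI-CI-CI-CI-CI-CI

Each string is two copies of the previous one joined by '-'.
One more doubling of CI-CI-CI-CI gives the answer.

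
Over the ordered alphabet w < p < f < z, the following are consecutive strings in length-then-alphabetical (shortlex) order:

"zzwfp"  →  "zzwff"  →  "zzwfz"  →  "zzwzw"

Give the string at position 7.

zzwzz

Advancing 3 positions from zzwzw through zzwzw → zzwzp → zzwzf reaches term 7.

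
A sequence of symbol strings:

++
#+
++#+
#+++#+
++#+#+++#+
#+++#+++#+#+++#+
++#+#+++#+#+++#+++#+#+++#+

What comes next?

#+++#+++#+#+++#+++#+#+++#+#+++#+++#+#+++#+

This is a Fibonacci-style word recurrence s(k) = s(k−2)·s(k−1): e.g. ++·#+ = ++#+.
Continuing: #+++#+++#+#+++#+ · ++#+#+++#+#+++#+++#+#+++#+ gives term 8.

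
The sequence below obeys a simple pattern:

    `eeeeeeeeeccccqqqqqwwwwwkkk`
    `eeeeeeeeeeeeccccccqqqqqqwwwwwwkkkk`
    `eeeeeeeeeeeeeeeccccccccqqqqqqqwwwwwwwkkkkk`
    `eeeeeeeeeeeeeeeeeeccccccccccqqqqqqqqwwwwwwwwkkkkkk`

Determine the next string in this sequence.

Term n consists of 3n+3 e's, followed by 2n c's, followed by n+3 q's, followed by n+3 w's, followed by n+1 k's, where the shown terms are n = 2, 3, 4, 5.
Setting n = 6 gives 21, 12, 9, 9, 7 characters in each block.

eeeeeeeeeeeeeeeeeeeeeccccccccccccqqqqqqqqqwwwwwwwwwkkkkkkk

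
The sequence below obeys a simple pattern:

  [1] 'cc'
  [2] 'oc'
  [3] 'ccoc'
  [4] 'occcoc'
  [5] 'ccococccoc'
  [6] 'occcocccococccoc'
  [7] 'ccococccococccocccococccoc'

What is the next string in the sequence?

This is a Fibonacci-style word recurrence s(k) = s(k−2)·s(k−1): e.g. cc·oc = ccoc.
So term 8 is occcocccococccoc·ccococccococccocccococccoc.

occcocccococccocccococccococccocccococccoc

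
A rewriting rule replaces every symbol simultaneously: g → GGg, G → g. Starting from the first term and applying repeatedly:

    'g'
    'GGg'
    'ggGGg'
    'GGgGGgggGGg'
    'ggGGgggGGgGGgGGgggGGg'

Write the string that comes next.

GGgGGgggGGgGGgGGgggGGgggGGgggGGgGGgGGgggGGg

Applying the rule to each of the 21 symbols of ggGGgggGGgGGgGGgggGGg gives the pieces GGg GGg g g GGg GGg GGg g g GGg g g GGg g g GGg GGg GGg g g GGg, which concatenate to the answer.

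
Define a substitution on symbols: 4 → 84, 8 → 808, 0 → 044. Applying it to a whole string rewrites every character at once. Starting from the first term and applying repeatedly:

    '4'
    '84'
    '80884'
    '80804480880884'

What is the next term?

Rewriting the 14 symbols of 80804480880884 one by one yields 808 044 808 044 84 84 808 044 808 808 044 808 808 84; concatenated:

808044808044848480804480880804480880884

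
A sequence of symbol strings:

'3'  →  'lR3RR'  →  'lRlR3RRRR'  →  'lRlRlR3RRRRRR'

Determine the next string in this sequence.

lRlRlRlR3RRRRRRRR

Each term wraps the previous one in lR on the left and RR on the right.
So the next term is lR·lRlRlR3RRRRRR·RR.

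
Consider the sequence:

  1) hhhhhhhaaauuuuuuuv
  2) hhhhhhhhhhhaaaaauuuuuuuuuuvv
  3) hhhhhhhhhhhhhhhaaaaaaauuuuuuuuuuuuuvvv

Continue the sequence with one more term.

hhhhhhhhhhhhhhhhhhhaaaaaaaaauuuuuuuuuuuuuuuuvvvv

The n-th term is 4n-1 h's then 2n-1 a's then 3n+1 u's then n-1 v's, where the shown terms are n = 2, 3, 4.
For the next term, n = 5, so the run lengths are 19, 9, 16, 4.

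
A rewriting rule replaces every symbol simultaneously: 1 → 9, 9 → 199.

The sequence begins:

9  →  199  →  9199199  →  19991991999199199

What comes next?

Replace each of the 17 characters of 19991991999199199 in place — 9 199 199 199 9 199 199 9 199 199 199 9 199 199 9 199 199 — and concatenate.

91991991999199199919919919991991999199199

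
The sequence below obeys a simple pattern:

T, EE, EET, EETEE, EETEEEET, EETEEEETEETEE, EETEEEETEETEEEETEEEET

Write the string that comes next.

From term 3 onward, concatenate the last term with the second-to-last: EE·T = EET, EET·EE = EETEE, …
So term 8 is EETEEEETEETEEEETEEEET·EETEEEETEETEE.

EETEEEETEETEEEETEEEETEETEEEETEETEE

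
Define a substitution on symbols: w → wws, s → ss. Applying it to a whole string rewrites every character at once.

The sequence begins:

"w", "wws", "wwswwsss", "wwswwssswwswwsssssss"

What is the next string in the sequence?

Applying the rule to each of the 20 symbols of wwswwssswwswwsssssss gives the pieces wws wws ss wws wws ss ss ss wws wws ss wws wws ss ss ss ss ss ss ss, which concatenate to the answer.

wwswwssswwswwssssssswwswwssswwswwsssssssssssssss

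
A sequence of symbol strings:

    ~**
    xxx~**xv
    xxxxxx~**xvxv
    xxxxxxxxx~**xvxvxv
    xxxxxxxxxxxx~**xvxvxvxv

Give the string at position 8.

Every step adds xxx to the front and xv to the end of the previous string.
From xxxxxxxxxxxx~**xvxvxvxv, 3 further steps: xxxxxxxxxxxx~**xvxvxvxv → xxxxxxxxxxxxxxx~**xvxvxvxvxv → xxxxxxxxxxxxxxxxxx~**xvxvxvxvxvxv → (answer).

xxxxxxxxxxxxxxxxxxxxx~**xvxvxvxvxvxvxv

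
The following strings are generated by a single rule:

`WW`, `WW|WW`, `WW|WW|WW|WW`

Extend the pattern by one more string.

Each string is two copies of the previous one joined by '|'.
Doubling WW|WW|WW|WW with '|' between the halves:

WW|WW|WW|WW|WW|WW|WW|WW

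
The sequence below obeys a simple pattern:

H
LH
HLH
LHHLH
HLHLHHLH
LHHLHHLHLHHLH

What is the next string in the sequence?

HLHLHHLHLHHLHHLHLHHLH

From term 3 onward, concatenate the second-to-last term with the last: H·LH = HLH, LH·HLH = LHHLH, …
So term 7 is HLHLHHLH·LHHLHHLHLHHLH.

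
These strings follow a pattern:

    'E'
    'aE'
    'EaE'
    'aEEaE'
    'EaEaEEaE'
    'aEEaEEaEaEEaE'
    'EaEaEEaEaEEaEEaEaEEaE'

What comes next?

aEEaEEaEaEEaEEaEaEEaEaEEaEEaEaEEaE

Each term (from the third on) is the two preceding terms concatenated in order: term 3 = E·aE = EaE.
So term 8 is aEEaEEaEaEEaE·EaEaEEaEaEEaEEaEaEEaE.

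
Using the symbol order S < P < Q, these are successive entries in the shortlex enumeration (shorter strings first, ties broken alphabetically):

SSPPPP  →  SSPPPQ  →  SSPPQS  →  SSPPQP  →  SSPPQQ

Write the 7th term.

Continuing the enumeration 2 steps past SSPPQQ: SSPPQQ → SSPQSS → (answer).

SSPQSP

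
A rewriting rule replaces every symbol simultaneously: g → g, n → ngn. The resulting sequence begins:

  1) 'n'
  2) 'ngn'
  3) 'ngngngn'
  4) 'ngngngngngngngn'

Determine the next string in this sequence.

ngngngngngngngngngngngngngngngn

Applying the rule to each of the 15 symbols of ngngngngngngngn gives the pieces ngn g ngn g ngn g ngn g ngn g ngn g ngn g ngn, which concatenate to the answer.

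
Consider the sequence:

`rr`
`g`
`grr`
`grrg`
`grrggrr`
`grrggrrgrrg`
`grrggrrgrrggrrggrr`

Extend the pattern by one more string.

grrggrrgrrggrrggrrgrrggrrgrrg

Each term (from the third on) is the previous term followed by the one before it: term 3 = g·rr = grr.
The next term joins grrggrrgrrggrrggrr and grrggrrgrrg.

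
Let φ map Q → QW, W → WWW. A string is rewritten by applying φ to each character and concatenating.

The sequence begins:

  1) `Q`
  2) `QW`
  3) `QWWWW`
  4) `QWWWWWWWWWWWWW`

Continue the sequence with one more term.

QWWWWWWWWWWWWWWWWWWWWWWWWWWWWWWWWWWWWWWWW

Replace each of the 14 characters of QWWWWWWWWWWWWW in place — QW WWW WWW WWW WWW WWW WWW WWW WWW WWW WWW WWW WWW WWW — and concatenate.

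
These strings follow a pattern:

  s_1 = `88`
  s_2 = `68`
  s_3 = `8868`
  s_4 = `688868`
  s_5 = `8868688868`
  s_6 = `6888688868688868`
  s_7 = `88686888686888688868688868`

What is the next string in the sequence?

Each term (from the third on) is the two preceding terms concatenated in order: term 3 = 88·68 = 8868.
So term 8 is 6888688868688868·88686888686888688868688868.

688868886868886888686888686888688868688868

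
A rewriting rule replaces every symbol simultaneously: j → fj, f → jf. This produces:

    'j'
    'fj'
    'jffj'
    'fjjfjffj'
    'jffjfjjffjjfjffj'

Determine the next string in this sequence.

Rewriting the 16 symbols of jffjfjjffjjfjffj one by one yields fj jf jf fj jf fj fj jf jf fj fj jf fj jf jf fj; concatenated:

fjjfjffjjffjfjjfjffjfjjffjjfjffj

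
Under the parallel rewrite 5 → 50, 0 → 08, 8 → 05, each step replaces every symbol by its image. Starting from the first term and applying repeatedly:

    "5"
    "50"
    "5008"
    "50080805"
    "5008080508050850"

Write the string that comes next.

50080805080508500805085008055008

Applying the rule to each of the 16 symbols of 5008080508050850 gives the pieces 50 08 08 05 08 05 08 50 08 05 08 50 08 05 50 08, which concatenate to the answer.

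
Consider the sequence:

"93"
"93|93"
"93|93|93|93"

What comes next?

Each string is two copies of the previous one joined by '|'.
Doubling 93|93|93|93 with '|' between the halves:

93|93|93|93|93|93|93|93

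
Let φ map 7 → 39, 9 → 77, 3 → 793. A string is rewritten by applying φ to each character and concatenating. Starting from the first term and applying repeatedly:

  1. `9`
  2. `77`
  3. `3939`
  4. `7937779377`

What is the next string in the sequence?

Expanding 7937779377: 7→39, 9→77, 3→793, 7→39, 7→39, 7→39, 9→77, 3→793, 7→39, 7→39. Concatenated: 39 77 793 39 39 39 77 793 39 39.

3977793393939777933939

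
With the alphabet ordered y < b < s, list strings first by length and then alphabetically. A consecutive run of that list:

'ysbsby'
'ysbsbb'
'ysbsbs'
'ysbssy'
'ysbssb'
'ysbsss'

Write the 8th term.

yssyyb

Advancing 2 positions from ysbsss through ysbsss → yssyyy reaches term 8.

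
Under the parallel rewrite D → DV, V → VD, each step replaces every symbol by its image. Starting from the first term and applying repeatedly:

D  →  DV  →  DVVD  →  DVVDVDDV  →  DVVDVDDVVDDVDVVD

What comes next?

Applying the rule to each of the 16 symbols of DVVDVDDVVDDVDVVD gives the pieces DV VD VD DV VD DV DV VD VD DV DV VD DV VD VD DV, which concatenate to the answer.

DVVDVDDVVDDVDVVDVDDVDVVDDVVDVDDV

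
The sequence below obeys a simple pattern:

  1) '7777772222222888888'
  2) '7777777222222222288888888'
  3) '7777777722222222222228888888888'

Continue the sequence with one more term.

Reading off run lengths: 7 runs 6, 7, 8; 2 runs 7, 10, 13; 8 runs 6, 8, 10 — each is linear in n, where the shown terms are n = 3, 4, 5.
Setting n = 6 gives 9, 16, 12 characters in each block.

7777777772222222222222222888888888888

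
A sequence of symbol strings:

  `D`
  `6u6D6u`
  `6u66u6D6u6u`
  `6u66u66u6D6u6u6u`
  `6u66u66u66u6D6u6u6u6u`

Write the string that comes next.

6u66u66u66u66u6D6u6u6u6u6u

Each term wraps the previous one in 6u6 on the left and 6u on the right.
One more step from 6u66u66u66u6D6u6u6u6u gives the answer.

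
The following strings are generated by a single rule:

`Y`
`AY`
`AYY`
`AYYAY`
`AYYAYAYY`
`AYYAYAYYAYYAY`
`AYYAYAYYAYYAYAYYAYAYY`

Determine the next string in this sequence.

AYYAYAYYAYYAYAYYAYAYYAYYAYAYYAYYAY

Each term (from the third on) is the previous term followed by the one before it: term 3 = AY·Y = AYY.
The next term joins AYYAYAYYAYYAYAYYAYAYY and AYYAYAYYAYYAY.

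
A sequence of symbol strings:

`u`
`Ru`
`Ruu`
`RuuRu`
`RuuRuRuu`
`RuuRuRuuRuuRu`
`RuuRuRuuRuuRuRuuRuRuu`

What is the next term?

RuuRuRuuRuuRuRuuRuRuuRuuRuRuuRuuRu

This is a Fibonacci-style word recurrence s(k) = s(k−1)·s(k−2): e.g. Ru·u = Ruu.
Continuing: RuuRuRuuRuuRuRuuRuRuu · RuuRuRuuRuuRu gives term 8.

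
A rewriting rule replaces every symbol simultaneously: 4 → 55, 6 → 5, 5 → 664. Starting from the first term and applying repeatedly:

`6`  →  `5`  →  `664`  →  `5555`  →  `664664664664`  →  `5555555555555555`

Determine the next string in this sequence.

φ(5555555555555555) expands symbol-by-symbol to 664 664 664 664 664 664 664 664 664 664 664 664 664 664 664 664; joining the 16 pieces gives the next term.

664664664664664664664664664664664664664664664664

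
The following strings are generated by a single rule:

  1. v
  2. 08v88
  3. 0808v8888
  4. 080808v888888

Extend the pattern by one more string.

Every step adds 08 to the front and 88 to the end of the previous string.
So the next term is 08·080808v888888·88.

08080808v88888888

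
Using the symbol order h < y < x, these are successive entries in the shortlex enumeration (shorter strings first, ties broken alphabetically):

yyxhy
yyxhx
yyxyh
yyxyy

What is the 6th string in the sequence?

yyxxh

Stepping forward 2 times from yyxyy: yyxyy → yyxyx, then the target.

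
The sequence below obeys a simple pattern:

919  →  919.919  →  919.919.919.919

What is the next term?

919.919.919.919.919.919.919.919

s(k+1) = s(k)·.·s(k) — each term doubles the last with '.' between the halves.
So the next term is two copies of 919.919.919.919 with '.' between the halves.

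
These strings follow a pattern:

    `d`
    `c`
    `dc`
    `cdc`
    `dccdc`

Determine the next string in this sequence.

cdcdccdc

Each term (from the third on) is the two preceding terms concatenated in order: term 3 = d·c = dc.
Continuing: cdc · dccdc gives term 6.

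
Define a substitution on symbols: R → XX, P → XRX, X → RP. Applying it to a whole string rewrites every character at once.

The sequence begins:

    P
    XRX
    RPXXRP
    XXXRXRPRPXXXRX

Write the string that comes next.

Replace each of the 14 characters of XXXRXRPRPXXXRX in place — RP RP RP XX RP XX XRX XX XRX RP RP RP XX RP — and concatenate.

RPRPRPXXRPXXXRXXXXRXRPRPRPXXRP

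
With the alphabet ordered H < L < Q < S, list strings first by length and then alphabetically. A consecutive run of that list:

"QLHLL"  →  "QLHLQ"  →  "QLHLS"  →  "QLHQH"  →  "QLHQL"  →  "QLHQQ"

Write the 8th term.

Stepping forward 2 times from QLHQQ: QLHQQ → QLHQS, then the target.

QLHSH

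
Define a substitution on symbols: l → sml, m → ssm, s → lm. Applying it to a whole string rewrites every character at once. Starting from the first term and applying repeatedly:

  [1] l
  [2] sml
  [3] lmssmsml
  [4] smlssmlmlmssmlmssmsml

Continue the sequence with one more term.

lmssmsmllmlmssmsmlssmsmlssmlmlmssmsmlssmlmlmssmlmssmsml

Applying the rule to each of the 21 symbols of smlssmlmlmssmlmssmsml gives the pieces lm ssm sml lm lm ssm sml ssm sml ssm lm lm ssm sml ssm lm lm ssm lm ssm sml, which concatenate to the answer.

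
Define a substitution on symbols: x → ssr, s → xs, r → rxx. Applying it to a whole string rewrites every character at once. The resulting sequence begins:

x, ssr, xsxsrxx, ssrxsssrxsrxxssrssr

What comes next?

Replace each of the 19 characters of ssrxsssrxsrxxssrssr in place — xs xs rxx ssr xs xs xs rxx ssr xs rxx ssr ssr xs xs rxx xs xs rxx — and concatenate.

xsxsrxxssrxsxsxsrxxssrxsrxxssrssrxsxsrxxxsxsrxx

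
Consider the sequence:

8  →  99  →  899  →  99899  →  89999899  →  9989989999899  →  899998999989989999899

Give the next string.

This is a Fibonacci-style word recurrence s(k) = s(k−2)·s(k−1): e.g. 8·99 = 899.
Continuing: 9989989999899 · 899998999989989999899 gives term 8.

9989989999899899998999989989999899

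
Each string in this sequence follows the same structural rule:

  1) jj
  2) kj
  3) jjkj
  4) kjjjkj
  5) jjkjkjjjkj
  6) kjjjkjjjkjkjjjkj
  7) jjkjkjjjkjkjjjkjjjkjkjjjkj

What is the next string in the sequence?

From term 3 onward, concatenate the second-to-last term with the last: jj·kj = jjkj, kj·jjkj = kjjjkj, …
Continuing: kjjjkjjjkjkjjjkj · jjkjkjjjkjkjjjkjjjkjkjjjkj gives term 8.

kjjjkjjjkjkjjjkjjjkjkjjjkjkjjjkjjjkjkjjjkj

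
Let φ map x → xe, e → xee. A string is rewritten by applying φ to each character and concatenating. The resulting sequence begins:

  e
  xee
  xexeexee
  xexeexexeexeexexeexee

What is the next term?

xexeexexeexeexexeexexeexeexexeexeexexeexexeexeexexeexee

Replace each of the 21 characters of xexeexexeexeexexeexee in place — xe xee xe xee xee xe xee xe xee xee xe xee xee xe xee xe xee xee xe xee xee — and concatenate.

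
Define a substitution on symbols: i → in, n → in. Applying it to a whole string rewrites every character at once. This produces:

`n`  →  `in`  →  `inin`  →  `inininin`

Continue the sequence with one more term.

Rewriting each symbol of inininin: i→in, n→in, i→in, n→in, i→in, n→in, i→in, n→in, which concatenates to in in in in in in in in.

inininininininin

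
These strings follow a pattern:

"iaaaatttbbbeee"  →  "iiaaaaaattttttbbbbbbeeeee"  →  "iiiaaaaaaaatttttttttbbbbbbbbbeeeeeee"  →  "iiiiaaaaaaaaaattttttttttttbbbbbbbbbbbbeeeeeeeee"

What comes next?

Each string has the form i^{n} a^{2n+2} t^{3n} b^{3n} e^{2n+1} (n = 1, 2, …).
Setting n = 5 gives 5, 12, 15, 15, 11 characters in each block.

iiiiiaaaaaaaaaaaatttttttttttttttbbbbbbbbbbbbbbbeeeeeeeeeee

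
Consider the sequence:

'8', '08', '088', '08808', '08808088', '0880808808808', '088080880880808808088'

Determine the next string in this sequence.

Each term (from the third on) is the previous term followed by the one before it: term 3 = 08·8 = 088.
The next term joins 088080880880808808088 and 0880808808808.

0880808808808088080880880808808808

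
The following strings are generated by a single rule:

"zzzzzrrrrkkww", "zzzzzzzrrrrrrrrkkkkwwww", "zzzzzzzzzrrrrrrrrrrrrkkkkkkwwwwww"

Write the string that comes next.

Term n consists of 2n+3 z's, followed by 4n r's, followed by 2n k's, followed by 2n w's (n = 1, 2, …).
At n = 4 the blocks have lengths 11, 16, 8, 8.

zzzzzzzzzzzrrrrrrrrrrrrrrrrkkkkkkkkwwwwwwww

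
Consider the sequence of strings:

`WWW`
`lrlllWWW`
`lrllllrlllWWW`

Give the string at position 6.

Every step adds lrlll at the front: s(k+1) = lrlll·s(k).
From lrllllrlllWWW, 3 further steps: lrllllrlllWWW → lrllllrllllrlllWWW → lrllllrllllrllllrlllWWW → (answer).

lrllllrllllrllllrllllrlllWWW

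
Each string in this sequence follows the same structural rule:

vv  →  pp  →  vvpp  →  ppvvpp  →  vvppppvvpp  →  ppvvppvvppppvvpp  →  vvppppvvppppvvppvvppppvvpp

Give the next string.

ppvvppvvppppvvppvvppppvvppppvvppvvppppvvpp

Each term (from the third on) is the two preceding terms concatenated in order: term 3 = vv·pp = vvpp.
Continuing: ppvvppvvppppvvpp · vvppppvvppppvvppvvppppvvpp gives term 8.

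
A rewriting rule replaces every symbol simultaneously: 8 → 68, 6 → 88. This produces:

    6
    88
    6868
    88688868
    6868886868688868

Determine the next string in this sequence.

Rewriting the 16 symbols of 6868886868688868 one by one yields 88 68 88 68 68 68 88 68 88 68 88 68 68 68 88 68; concatenated:

88688868686888688868886868688868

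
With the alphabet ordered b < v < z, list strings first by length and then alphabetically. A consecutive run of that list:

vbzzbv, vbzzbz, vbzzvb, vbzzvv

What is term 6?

vbzzzb

Continuing the enumeration 2 steps past vbzzvv: vbzzvv → vbzzvz → (answer).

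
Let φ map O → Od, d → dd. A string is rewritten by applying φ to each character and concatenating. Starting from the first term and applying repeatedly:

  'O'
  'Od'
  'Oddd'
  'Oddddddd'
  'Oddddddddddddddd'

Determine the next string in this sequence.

Rewriting the 16 symbols of Oddddddddddddddd one by one yields Od dd dd dd dd dd dd dd dd dd dd dd dd dd dd dd; concatenated:

Oddddddddddddddddddddddddddddddd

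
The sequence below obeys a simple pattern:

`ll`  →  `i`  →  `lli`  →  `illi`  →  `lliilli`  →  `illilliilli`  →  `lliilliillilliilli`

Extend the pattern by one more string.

Each term (from the third on) is the two preceding terms concatenated in order: term 3 = ll·i = lli.
So term 8 is illilliilli·lliilliillilliilli.

illilliillilliilliillilliilli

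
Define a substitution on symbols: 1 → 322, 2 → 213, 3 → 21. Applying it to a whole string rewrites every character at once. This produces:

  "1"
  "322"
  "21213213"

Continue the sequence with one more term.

2133222133222121332221

Apply φ to 21213213 symbol by symbol: 2→213, 1→322, 2→213, 1→322, 3→21, 2→213, 1→322, 3→21; joined: 213 322 213 322 21 213 322 21.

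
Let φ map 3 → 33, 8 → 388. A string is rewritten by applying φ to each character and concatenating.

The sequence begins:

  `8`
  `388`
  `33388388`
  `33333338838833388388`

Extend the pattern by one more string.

333333333333333883883338838833333338838833388388

Replace each of the 20 characters of 33333338838833388388 in place — 33 33 33 33 33 33 33 388 388 33 388 388 33 33 33 388 388 33 388 388 — and concatenate.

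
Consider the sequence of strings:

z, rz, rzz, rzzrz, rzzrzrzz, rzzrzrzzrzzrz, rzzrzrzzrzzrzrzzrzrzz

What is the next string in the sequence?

This is a Fibonacci-style word recurrence s(k) = s(k−1)·s(k−2): e.g. rz·z = rzz.
The next term joins rzzrzrzzrzzrzrzzrzrzz and rzzrzrzzrzzrz.

rzzrzrzzrzzrzrzzrzrzzrzzrzrzzrzzrz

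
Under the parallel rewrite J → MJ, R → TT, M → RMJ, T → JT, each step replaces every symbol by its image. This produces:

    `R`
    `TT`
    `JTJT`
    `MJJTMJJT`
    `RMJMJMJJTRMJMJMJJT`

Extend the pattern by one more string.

Rewriting the 18 symbols of RMJMJMJJTRMJMJMJJT one by one yields TT RMJ MJ RMJ MJ RMJ MJ MJ JT TT RMJ MJ RMJ MJ RMJ MJ MJ JT; concatenated:

TTRMJMJRMJMJRMJMJMJJTTTRMJMJRMJMJRMJMJMJJT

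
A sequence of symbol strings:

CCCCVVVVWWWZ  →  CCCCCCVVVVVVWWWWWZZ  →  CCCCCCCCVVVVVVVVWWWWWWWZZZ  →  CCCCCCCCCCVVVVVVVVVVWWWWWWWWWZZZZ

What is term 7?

CCCCCCCCCCCCCCCCVVVVVVVVVVVVVVVVWWWWWWWWWWWWWWWZZZZZZZ

Each string has the form C^{2n+2} V^{2n+2} W^{2n+1} Z^{n} (n = 1, 2, …).
At n = 7 the blocks have lengths 16, 16, 15, 7.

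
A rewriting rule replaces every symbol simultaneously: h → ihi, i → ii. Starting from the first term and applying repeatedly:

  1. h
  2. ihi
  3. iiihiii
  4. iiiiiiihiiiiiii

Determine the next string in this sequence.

Applying the rule to each of the 15 symbols of iiiiiiihiiiiiii gives the pieces ii ii ii ii ii ii ii ihi ii ii ii ii ii ii ii, which concatenate to the answer.

iiiiiiiiiiiiiiihiiiiiiiiiiiiiii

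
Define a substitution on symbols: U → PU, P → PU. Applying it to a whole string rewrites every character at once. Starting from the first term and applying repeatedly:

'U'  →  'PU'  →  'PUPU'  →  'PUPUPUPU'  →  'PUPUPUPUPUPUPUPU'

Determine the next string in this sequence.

Applying the rule to each of the 16 symbols of PUPUPUPUPUPUPUPU gives the pieces PU PU PU PU PU PU PU PU PU PU PU PU PU PU PU PU, which concatenate to the answer.

PUPUPUPUPUPUPUPUPUPUPUPUPUPUPUPU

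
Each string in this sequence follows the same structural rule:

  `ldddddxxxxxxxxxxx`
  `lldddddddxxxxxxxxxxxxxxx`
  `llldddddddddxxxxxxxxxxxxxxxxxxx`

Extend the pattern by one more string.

lllldddddddddddxxxxxxxxxxxxxxxxxxxxxxx

Each string has the form l^{n-1} d^{2n+1} x^{4n+3}, where the shown terms are n = 2, 3, 4.
Setting n = 5 gives 4, 11, 23 characters in each block.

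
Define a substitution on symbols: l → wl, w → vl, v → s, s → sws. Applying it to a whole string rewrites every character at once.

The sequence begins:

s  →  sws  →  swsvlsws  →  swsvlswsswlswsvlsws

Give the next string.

swsvlswsswlswsvlswsswsvlwlswsvlswsswlswsvlsws

φ(swsvlswsswlswsvlsws) expands symbol-by-symbol to sws vl sws s wl sws vl sws sws vl wl sws vl sws s wl sws vl sws; joining the 19 pieces gives the next term.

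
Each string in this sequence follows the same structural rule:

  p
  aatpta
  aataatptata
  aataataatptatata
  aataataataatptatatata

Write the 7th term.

s(k+1) = aat·s(k)·ta, so each term gains aat as a prefix and ta as a suffix.
From aataataataatptatatata, 2 further steps: aataataataatptatatata → aataataataataatptatatatata → (answer).

aataataataataataatptatatatatata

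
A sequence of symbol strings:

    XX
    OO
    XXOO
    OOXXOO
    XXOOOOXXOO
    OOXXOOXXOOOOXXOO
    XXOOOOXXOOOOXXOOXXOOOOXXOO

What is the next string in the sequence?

OOXXOOXXOOOOXXOOXXOOOOXXOOOOXXOOXXOOOOXXOO

This is a Fibonacci-style word recurrence s(k) = s(k−2)·s(k−1): e.g. XX·OO = XXOO.
Continuing: OOXXOOXXOOOOXXOO · XXOOOOXXOOOOXXOOXXOOOOXXOO gives term 8.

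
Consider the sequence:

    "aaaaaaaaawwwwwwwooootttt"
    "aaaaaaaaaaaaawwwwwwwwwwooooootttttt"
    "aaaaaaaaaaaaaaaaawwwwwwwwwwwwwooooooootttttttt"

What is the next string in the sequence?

aaaaaaaaaaaaaaaaaaaaawwwwwwwwwwwwwwwwooooooooootttttttttt

Each string has the form a^{4n+1} w^{3n+1} o^{2n} t^{2n}, where the shown terms are n = 2, 3, 4.
At n = 5 the blocks have lengths 21, 16, 10, 10.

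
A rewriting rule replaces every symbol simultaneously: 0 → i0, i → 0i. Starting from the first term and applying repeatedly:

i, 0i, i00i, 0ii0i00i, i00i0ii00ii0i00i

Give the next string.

Applying the rule to each of the 16 symbols of i00i0ii00ii0i00i gives the pieces 0i i0 i0 0i i0 0i 0i i0 i0 0i 0i i0 0i i0 i0 0i, which concatenate to the answer.

0ii0i00ii00i0ii0i00i0ii00ii0i00i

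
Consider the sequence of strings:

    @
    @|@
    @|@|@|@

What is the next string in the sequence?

Every step duplicates the string with '|' between the halves.
Doubling @|@|@|@ with '|' between the halves:

@|@|@|@|@|@|@|@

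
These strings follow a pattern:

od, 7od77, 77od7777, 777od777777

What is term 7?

s(k+1) = 7·s(k)·77, so each term gains 7 as a prefix and 77 as a suffix.
From 777od777777, 3 further steps: 777od777777 → 7777od77777777 → 77777od7777777777 → (answer).

777777od777777777777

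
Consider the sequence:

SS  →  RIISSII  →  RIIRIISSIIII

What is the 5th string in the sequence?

s(k+1) = RII·s(k)·II, so each term gains RII as a prefix and II as a suffix.
From RIIRIISSIIII, 2 further steps: RIIRIISSIIII → RIIRIIRIISSIIIIII → (answer).

RIIRIIRIIRIISSIIIIIIII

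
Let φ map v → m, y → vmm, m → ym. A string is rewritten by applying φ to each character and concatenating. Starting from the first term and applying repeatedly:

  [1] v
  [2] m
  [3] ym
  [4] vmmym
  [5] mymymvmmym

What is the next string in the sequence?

ymvmmymvmmymmymymvmmym

Expanding mymymvmmym: m→ym, y→vmm, m→ym, y→vmm, m→ym, v→m, m→ym, m→ym, y→vmm, m→ym. Concatenated: ym vmm ym vmm ym m ym ym vmm ym.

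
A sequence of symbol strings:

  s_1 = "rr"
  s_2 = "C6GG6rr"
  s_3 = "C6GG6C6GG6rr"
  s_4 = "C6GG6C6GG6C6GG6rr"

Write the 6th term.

C6GG6C6GG6C6GG6C6GG6C6GG6rr

Each term is the previous one with C6GG6 prepended.
From C6GG6C6GG6C6GG6rr, 2 further steps: C6GG6C6GG6C6GG6rr → C6GG6C6GG6C6GG6C6GG6rr → (answer).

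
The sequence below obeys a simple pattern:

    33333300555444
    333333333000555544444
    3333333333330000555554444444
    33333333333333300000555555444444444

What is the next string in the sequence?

Each string has the form 3^{3n} 0^{n} 5^{n+1} 4^{2n-1}, where the shown terms are n = 2, 3, 4, 5.
At n = 6 the blocks have lengths 18, 6, 7, 11.

333333333333333333000000555555544444444444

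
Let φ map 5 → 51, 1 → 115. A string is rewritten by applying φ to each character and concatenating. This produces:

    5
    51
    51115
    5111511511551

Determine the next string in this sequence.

φ(5111511511551) expands symbol-by-symbol to 51 115 115 115 51 115 115 51 115 115 51 51 115; joining the 13 pieces gives the next term.

5111511511551115115511151155151115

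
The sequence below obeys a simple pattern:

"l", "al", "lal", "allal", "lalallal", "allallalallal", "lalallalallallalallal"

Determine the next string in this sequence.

Each term (from the third on) is the two preceding terms concatenated in order: term 3 = l·al = lal.
So term 8 is allallalallal·lalallalallallalallal.

allallalallallalallalallallalallal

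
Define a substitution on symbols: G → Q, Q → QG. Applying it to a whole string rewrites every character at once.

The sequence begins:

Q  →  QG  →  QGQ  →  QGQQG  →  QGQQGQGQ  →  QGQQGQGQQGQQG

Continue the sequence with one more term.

φ(QGQQGQGQQGQQG) expands symbol-by-symbol to QG Q QG QG Q QG Q QG QG Q QG QG Q; joining the 13 pieces gives the next term.

QGQQGQGQQGQQGQGQQGQGQ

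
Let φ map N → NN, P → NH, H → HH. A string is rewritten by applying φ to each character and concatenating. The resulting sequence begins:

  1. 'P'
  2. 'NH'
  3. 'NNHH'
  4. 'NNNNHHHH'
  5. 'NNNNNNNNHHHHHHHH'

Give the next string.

Replace each of the 16 characters of NNNNNNNNHHHHHHHH in place — NN NN NN NN NN NN NN NN HH HH HH HH HH HH HH HH — and concatenate.

NNNNNNNNNNNNNNNNHHHHHHHHHHHHHHHH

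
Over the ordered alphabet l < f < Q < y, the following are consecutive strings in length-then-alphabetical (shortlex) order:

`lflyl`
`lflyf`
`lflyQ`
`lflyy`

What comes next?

lffll

The successor of lflyy increments the rightmost position that isn't already y and resets every position after it to l.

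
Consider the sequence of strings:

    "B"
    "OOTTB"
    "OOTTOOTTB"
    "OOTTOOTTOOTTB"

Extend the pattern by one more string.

The strings grow by a fixed prefix OOTT each time.
One more step from OOTTOOTTOOTTB gives the answer.

OOTTOOTTOOTTOOTTB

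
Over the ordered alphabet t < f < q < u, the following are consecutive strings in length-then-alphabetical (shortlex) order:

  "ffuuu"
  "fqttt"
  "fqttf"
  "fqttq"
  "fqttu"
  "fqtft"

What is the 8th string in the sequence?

Advancing 2 positions from fqtft through fqtft → fqtff reaches term 8.

fqtfq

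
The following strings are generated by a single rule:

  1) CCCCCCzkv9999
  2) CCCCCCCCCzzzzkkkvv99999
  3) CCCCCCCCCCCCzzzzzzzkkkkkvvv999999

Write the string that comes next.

Term n consists of 3n+3 C's, followed by 3n-2 z's, followed by 2n-1 k's, followed by n v's, followed by n+3 9's (n = 1, 2, …).
Setting n = 4 gives 15, 10, 7, 4, 7 characters in each block.

CCCCCCCCCCCCCCCzzzzzzzzzzkkkkkkkvvvv9999999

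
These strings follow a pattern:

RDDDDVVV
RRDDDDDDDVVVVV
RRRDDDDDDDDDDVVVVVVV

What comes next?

RRRRDDDDDDDDDDDDDVVVVVVVVV

Each string has the form R^{n} D^{3n+1} V^{2n+1} (n = 1, 2, …).
Setting n = 4 gives 4, 13, 9 characters in each block.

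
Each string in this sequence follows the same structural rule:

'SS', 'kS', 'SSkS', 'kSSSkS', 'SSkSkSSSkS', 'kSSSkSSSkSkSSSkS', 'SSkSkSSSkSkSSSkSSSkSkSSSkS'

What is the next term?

kSSSkSSSkSkSSSkSSSkSkSSSkSkSSSkSSSkSkSSSkS

Each term (from the third on) is the two preceding terms concatenated in order: term 3 = SS·kS = SSkS.
Continuing: kSSSkSSSkSkSSSkS · SSkSkSSSkSkSSSkSSSkSkSSSkS gives term 8.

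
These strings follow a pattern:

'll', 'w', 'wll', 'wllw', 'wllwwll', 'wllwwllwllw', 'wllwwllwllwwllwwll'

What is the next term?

This is a Fibonacci-style word recurrence s(k) = s(k−1)·s(k−2): e.g. w·ll = wll.
The next term joins wllwwllwllwwllwwll and wllwwllwllw.

wllwwllwllwwllwwllwllwwllwllw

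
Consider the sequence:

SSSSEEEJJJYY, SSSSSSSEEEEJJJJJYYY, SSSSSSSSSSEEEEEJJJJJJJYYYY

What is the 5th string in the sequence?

Term n consists of 3n+1 S's, followed by n+2 E's, followed by 2n+1 J's, followed by n+1 Y's (n = 1, 2, …).
For term 5, n = 5, so the run lengths are 16, 7, 11, 6.

SSSSSSSSSSSSSSSSEEEEEEEJJJJJJJJJJJYYYYYY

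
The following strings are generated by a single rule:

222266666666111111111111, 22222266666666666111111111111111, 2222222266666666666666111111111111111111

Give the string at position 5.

Reading off run lengths: 2 runs 4, 6, 8; 6 runs 8, 11, 14; 1 runs 12, 15, 18 — each is linear in n, where the shown terms are n = 3, 4, 5.
For term 5, n = 7, so the run lengths are 12, 20, 24.

22222222222266666666666666666666111111111111111111111111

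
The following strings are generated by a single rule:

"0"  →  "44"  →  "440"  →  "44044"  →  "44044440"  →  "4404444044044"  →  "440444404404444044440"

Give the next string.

4404444044044440444404404444044044

This is a Fibonacci-style word recurrence s(k) = s(k−1)·s(k−2): e.g. 44·0 = 440.
The next term joins 440444404404444044440 and 4404444044044.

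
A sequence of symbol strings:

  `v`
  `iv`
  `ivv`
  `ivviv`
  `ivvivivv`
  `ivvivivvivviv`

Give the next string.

ivvivivvivvivivvivivv

This is a Fibonacci-style word recurrence s(k) = s(k−1)·s(k−2): e.g. iv·v = ivv.
So term 7 is ivvivivvivviv·ivvivivv.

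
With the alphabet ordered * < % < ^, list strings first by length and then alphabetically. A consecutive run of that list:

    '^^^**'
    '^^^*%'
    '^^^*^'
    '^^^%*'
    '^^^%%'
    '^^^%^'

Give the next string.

Find the rightmost character of ^^^%^ below ^, bump it to the next letter, and reset everything to its right to *.

^^^^*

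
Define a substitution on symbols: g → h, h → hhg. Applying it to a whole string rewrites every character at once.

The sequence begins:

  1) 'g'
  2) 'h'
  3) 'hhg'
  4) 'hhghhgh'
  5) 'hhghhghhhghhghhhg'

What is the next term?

Rewriting the 17 symbols of hhghhghhhghhghhhg one by one yields hhg hhg h hhg hhg h hhg hhg hhg h hhg hhg h hhg hhg hhg h; concatenated:

hhghhghhhghhghhhghhghhghhhghhghhhghhghhgh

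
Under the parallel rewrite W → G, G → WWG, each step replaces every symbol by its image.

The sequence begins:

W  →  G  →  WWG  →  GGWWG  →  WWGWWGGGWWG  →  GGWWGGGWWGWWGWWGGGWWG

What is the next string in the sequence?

WWGWWGGGWWGWWGWWGGGWWGGGWWGGGWWGWWGWWGGGWWG

Replace each of the 21 characters of GGWWGGGWWGWWGWWGGGWWG in place — WWG WWG G G WWG WWG WWG G G WWG G G WWG G G WWG WWG WWG G G WWG — and concatenate.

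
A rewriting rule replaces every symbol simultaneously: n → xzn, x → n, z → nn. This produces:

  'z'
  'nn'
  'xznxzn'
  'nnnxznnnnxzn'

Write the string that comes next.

xznxznxznnnnxznxznxznxznnnnxzn

Rewriting each symbol of nnnxznnnnxzn: n→xzn, n→xzn, n→xzn, x→n, z→nn, n→xzn, n→xzn, n→xzn, n→xzn, x→n, z→nn, n→xzn, which concatenates to xzn xzn xzn n nn xzn xzn xzn xzn n nn xzn.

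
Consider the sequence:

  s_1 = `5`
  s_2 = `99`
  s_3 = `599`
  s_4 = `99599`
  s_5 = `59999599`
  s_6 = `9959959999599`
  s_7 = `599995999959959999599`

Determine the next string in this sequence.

This is a Fibonacci-style word recurrence s(k) = s(k−2)·s(k−1): e.g. 5·99 = 599.
Continuing: 9959959999599 · 599995999959959999599 gives term 8.

9959959999599599995999959959999599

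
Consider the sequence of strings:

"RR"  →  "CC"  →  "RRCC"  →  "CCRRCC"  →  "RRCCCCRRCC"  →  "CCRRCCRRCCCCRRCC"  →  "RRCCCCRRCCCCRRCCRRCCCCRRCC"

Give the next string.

This is a Fibonacci-style word recurrence s(k) = s(k−2)·s(k−1): e.g. RR·CC = RRCC.
Continuing: CCRRCCRRCCCCRRCC · RRCCCCRRCCCCRRCCRRCCCCRRCC gives term 8.

CCRRCCRRCCCCRRCCRRCCCCRRCCCCRRCCRRCCCCRRCC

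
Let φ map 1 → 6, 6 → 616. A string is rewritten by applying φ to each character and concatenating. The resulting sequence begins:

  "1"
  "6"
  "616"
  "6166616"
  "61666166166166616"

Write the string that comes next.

61666166166166616616661661666166166166616

φ(61666166166166616) expands symbol-by-symbol to 616 6 616 616 616 6 616 616 6 616 616 6 616 616 616 6 616; joining the 17 pieces gives the next term.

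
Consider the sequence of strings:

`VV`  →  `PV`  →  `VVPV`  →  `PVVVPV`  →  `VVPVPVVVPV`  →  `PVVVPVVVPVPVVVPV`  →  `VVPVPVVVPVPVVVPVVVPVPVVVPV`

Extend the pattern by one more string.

Each term (from the third on) is the two preceding terms concatenated in order: term 3 = VV·PV = VVPV.
So term 8 is PVVVPVVVPVPVVVPV·VVPVPVVVPVPVVVPVVVPVPVVVPV.

PVVVPVVVPVPVVVPVVVPVPVVVPVPVVVPVVVPVPVVVPV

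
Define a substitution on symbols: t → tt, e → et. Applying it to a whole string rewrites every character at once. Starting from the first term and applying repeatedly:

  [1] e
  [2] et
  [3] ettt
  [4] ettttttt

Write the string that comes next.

ettttttttttttttt

Rewriting each symbol of ettttttt: e→et, t→tt, t→tt, t→tt, t→tt, t→tt, t→tt, t→tt, which concatenates to et tt tt tt tt tt tt tt.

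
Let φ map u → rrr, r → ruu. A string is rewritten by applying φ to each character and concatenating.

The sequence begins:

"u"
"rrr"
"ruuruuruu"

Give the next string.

ruurrrrrrruurrrrrrruurrrrrr

Apply φ to ruuruuruu symbol by symbol: r→ruu, u→rrr, u→rrr, r→ruu, u→rrr, u→rrr, r→ruu, u→rrr, u→rrr; joined: ruu rrr rrr ruu rrr rrr ruu rrr rrr.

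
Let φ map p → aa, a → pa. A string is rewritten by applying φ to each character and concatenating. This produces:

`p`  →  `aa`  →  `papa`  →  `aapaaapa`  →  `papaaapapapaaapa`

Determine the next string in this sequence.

aapaaapapapaaapaaapaaapapapaaapa

φ(papaaapapapaaapa) expands symbol-by-symbol to aa pa aa pa pa pa aa pa aa pa aa pa pa pa aa pa; joining the 16 pieces gives the next term.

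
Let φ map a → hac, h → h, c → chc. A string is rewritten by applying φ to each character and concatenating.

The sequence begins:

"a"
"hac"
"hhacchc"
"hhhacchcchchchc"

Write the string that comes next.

Applying the rule to each of the 15 symbols of hhhacchcchchchc gives the pieces h h h hac chc chc h chc chc h chc h chc h chc, which concatenate to the answer.

hhhhacchcchchchcchchchchchchchc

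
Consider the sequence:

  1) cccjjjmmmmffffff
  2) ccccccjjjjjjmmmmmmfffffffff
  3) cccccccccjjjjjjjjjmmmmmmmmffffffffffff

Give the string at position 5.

cccccccccccccccjjjjjjjjjjjjjjjmmmmmmmmmmmmffffffffffffffffff

Reading off run lengths: c runs 3, 6, 9; j runs 3, 6, 9; m runs 4, 6, 8; f runs 6, 9, 12 — each is linear in n (n = 1, 2, …).
For term 5, n = 5, so the run lengths are 15, 15, 12, 18.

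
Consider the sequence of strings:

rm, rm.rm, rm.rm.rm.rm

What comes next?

Each string is two copies of the previous one joined by '.'.
Doubling rm.rm.rm.rm with '.' between the halves:

rm.rm.rm.rm.rm.rm.rm.rm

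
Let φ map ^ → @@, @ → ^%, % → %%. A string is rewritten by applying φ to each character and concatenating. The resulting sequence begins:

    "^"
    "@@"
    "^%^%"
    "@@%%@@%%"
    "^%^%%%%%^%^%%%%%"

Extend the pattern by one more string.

@@%%@@%%%%%%%%%%@@%%@@%%%%%%%%%%

Applying the rule to each of the 16 symbols of ^%^%%%%%^%^%%%%% gives the pieces @@ %% @@ %% %% %% %% %% @@ %% @@ %% %% %% %% %%, which concatenate to the answer.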